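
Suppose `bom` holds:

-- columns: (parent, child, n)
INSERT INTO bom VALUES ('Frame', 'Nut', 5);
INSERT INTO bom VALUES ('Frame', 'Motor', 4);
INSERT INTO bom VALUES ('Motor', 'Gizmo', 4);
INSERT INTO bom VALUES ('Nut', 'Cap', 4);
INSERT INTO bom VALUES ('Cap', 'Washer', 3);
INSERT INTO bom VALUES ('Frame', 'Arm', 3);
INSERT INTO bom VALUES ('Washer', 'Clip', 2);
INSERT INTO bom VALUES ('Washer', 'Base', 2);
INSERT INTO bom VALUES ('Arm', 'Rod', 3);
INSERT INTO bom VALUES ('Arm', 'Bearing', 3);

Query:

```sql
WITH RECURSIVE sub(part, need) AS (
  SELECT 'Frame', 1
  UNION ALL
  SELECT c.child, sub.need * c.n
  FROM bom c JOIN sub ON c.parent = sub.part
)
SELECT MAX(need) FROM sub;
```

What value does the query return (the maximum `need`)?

Base: (Frame, need=1).
Iteration 1: components of {Frame} -> Arm = 1*3 = 3, Motor = 1*4 = 4, Nut = 1*5 = 5.
Iteration 2: components of {Arm,Motor,Nut} -> Bearing = 3*3 = 9, Cap = 5*4 = 20, Gizmo = 4*4 = 16, Rod = 3*3 = 9.
Iteration 3: components of {Bearing,Cap,Gizmo,Rod} -> Washer = 20*3 = 60.
Iteration 4: components of {Washer} -> Base = 60*2 = 120, Clip = 60*2 = 120.
Iteration 5: no further components; recursion stops.
need values: 1, 5, 4, 3, 20, 16, 9, 9, 60, 120, 120; the maximum is 120.

120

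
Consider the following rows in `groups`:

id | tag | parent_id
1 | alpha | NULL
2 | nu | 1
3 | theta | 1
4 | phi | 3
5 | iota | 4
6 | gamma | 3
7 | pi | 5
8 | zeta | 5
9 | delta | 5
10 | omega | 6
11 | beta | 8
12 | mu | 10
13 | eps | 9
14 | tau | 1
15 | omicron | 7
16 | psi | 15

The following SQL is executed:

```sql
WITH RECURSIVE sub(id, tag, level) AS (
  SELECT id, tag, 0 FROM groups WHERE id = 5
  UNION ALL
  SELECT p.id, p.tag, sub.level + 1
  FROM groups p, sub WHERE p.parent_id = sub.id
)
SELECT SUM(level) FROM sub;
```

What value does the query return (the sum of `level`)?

12

Base: id=5 (iota) at level 0.
Iteration 1: rows with parent_id in {5} -> pi (id 7, level 1), zeta (id 8, level 1), delta (id 9, level 1).
Iteration 2: rows with parent_id in {7,8,9} -> beta (id 11, level 2), eps (id 13, level 2), omicron (id 15, level 2).
Iteration 3: rows with parent_id in {11,13,15} -> psi (id 16, level 3).
Iteration 4: no rows with parent_id in {16}; recursion stops.
SUM(level) = 0 + 1 + 1 + 1 + 2 + 2 + 2 + 3 = 12.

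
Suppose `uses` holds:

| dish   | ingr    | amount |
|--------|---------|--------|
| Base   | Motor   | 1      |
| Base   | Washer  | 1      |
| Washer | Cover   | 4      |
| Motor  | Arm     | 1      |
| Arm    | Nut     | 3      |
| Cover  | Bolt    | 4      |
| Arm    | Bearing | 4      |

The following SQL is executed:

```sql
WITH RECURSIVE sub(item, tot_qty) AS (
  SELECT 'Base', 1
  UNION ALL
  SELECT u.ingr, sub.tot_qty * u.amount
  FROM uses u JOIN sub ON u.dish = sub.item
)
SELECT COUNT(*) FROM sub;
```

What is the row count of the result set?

Base: (Base, tot_qty=1).
Iteration 1: components of {Base} -> Motor = 1*1 = 1, Washer = 1*1 = 1.
Iteration 2: components of {Motor,Washer} -> Arm = 1*1 = 1, Cover = 1*4 = 4.
Iteration 3: components of {Arm,Cover} -> Bearing = 1*4 = 4, Bolt = 4*4 = 16, Nut = 1*3 = 3.
Iteration 4: no further components; recursion stops.
Total rows emitted: 8.

8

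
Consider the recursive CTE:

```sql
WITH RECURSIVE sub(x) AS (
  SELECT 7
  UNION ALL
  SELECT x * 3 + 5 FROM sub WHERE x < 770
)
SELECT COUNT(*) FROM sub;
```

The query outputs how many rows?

Base: x=7.
Iteration 1: 7 < 770 holds -> x = 7 * 3 + 5 = 26.
Iteration 2: 26 < 770 holds -> x = 26 * 3 + 5 = 83.
Iteration 3: 83 < 770 holds -> x = 83 * 3 + 5 = 254.
Iteration 4: 254 < 770 holds -> x = 254 * 3 + 5 = 767.
Iteration 5: 767 < 770 holds -> x = 767 * 3 + 5 = 2306.
Iteration 6: 2306 < 770 fails; recursion stops.
Total rows emitted: 6.

6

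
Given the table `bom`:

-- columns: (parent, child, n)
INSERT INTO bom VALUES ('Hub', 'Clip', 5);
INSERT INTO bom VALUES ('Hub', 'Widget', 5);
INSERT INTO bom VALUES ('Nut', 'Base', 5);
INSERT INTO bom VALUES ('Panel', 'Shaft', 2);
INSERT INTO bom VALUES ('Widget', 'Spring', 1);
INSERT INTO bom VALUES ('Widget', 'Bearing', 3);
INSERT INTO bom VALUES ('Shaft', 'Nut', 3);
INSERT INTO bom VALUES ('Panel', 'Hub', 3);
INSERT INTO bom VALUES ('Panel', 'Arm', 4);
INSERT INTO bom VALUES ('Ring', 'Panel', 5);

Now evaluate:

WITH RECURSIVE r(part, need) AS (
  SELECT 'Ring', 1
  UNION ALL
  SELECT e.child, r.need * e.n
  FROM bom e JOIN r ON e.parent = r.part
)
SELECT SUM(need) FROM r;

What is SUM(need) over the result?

681

Base: (Ring, need=1).
Iteration 1: components of {Ring} -> Panel = 1*5 = 5.
Iteration 2: components of {Panel} -> Arm = 5*4 = 20, Hub = 5*3 = 15, Shaft = 5*2 = 10.
Iteration 3: components of {Arm,Hub,Shaft} -> Clip = 15*5 = 75, Nut = 10*3 = 30, Widget = 15*5 = 75.
Iteration 4: components of {Clip,Nut,Widget} -> Base = 30*5 = 150, Bearing = 75*3 = 225, Spring = 75*1 = 75.
Iteration 5: no further components; recursion stops.
SUM(need) = 1 + 5 + 20 + 15 + 10 + 75 + 75 + 30 + 225 + 75 + 150 = 681.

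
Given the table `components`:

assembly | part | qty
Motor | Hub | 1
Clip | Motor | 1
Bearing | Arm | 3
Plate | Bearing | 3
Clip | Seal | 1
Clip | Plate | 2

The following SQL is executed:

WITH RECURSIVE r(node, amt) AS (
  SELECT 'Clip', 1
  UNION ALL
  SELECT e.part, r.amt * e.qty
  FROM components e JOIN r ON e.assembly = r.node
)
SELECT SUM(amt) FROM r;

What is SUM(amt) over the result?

Base: (Clip, amt=1).
Iteration 1: components of {Clip} -> Motor = 1*1 = 1, Plate = 1*2 = 2, Seal = 1*1 = 1.
Iteration 2: components of {Motor,Plate,Seal} -> Bearing = 2*3 = 6, Hub = 1*1 = 1.
Iteration 3: components of {Bearing,Hub} -> Arm = 6*3 = 18.
Iteration 4: no further components; recursion stops.
SUM(amt) = 1 + 2 + 1 + 1 + 6 + 1 + 18 = 30.

30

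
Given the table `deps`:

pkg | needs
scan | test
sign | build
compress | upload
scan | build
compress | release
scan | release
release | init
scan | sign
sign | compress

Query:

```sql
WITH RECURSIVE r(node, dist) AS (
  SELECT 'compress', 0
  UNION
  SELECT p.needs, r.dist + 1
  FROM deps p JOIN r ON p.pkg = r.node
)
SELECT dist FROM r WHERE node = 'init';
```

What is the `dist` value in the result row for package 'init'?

2

Base: (compress, dist=0).
Iteration 1: edges from {compress} -> (release, dist=1), (upload, dist=1).
Iteration 2: edges from {release,upload} -> (init, dist=2).
Iteration 3: no outgoing edges from {init}; recursion stops.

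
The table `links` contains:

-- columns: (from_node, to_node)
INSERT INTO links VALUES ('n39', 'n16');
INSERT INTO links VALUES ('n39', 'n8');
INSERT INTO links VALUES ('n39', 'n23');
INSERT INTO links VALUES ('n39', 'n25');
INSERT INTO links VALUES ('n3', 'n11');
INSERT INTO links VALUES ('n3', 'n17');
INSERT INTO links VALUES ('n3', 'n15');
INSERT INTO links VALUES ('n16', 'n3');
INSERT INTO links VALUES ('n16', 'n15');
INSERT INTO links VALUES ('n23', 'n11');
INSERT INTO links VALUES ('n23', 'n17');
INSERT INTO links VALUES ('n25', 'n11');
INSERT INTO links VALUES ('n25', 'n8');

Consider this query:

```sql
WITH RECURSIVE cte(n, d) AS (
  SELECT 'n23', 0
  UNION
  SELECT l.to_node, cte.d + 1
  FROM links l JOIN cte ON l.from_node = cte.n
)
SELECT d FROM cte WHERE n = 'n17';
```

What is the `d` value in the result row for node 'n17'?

Base: (n23, d=0).
Iteration 1: edges from {n23} -> (n11, d=1), (n17, d=1).
Iteration 2: no outgoing edges from {n11,n17}; recursion stops.

1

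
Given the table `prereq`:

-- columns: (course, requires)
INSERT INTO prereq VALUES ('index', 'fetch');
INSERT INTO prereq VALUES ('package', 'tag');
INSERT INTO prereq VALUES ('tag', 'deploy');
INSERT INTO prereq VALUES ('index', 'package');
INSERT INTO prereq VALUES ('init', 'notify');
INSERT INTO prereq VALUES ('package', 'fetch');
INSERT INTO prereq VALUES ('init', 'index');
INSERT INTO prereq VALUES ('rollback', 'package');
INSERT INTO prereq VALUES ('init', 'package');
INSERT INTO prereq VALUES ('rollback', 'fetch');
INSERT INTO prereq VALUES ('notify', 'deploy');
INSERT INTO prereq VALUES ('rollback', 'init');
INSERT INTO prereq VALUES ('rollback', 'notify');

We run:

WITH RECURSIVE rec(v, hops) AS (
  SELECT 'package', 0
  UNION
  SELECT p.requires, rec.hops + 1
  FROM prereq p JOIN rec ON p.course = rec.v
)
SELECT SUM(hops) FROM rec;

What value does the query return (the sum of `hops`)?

Base: (package, hops=0).
Iteration 1: edges from {package} -> (fetch, hops=1), (tag, hops=1).
Iteration 2: edges from {fetch,tag} -> (deploy, hops=2).
Iteration 3: no outgoing edges from {deploy}; recursion stops.
SUM(hops) = 0 + 1 + 1 + 2 = 4.

4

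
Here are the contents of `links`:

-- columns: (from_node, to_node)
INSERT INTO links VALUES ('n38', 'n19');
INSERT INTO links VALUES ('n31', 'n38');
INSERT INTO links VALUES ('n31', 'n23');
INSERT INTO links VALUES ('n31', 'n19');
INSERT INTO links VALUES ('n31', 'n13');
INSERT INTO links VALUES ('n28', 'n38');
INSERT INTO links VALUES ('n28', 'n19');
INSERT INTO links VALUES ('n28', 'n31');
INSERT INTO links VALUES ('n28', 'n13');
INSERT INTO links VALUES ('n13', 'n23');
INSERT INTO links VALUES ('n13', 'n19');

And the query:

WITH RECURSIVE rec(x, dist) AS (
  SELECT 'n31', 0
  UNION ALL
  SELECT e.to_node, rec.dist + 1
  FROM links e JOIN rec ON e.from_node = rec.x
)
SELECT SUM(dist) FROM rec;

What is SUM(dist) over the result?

10

Base: (n31, dist=0).
Iteration 1: edges from {n31} -> (n13, dist=1), (n19, dist=1), (n23, dist=1), (n38, dist=1).
Iteration 2: edges from {n13,n19,n23,n38} -> (n19, dist=2) x2, (n23, dist=2). [UNION ALL keeps all 3 new rows, including repeats]
Iteration 3: no outgoing edges from {n19,n23}; recursion stops.
SUM(dist) = 0 + 1 + 1 + 1 + 1 + 2 + 2 + 2 = 10.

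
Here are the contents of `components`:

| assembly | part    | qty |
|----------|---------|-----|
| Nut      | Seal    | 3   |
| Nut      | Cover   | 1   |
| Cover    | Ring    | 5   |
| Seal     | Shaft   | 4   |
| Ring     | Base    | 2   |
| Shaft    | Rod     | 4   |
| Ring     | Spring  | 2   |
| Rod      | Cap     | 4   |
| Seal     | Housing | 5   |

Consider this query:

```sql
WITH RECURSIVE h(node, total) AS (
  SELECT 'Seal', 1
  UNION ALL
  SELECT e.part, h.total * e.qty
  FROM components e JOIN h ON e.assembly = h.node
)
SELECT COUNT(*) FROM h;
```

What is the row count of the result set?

5

Base: (Seal, total=1).
Iteration 1: components of {Seal} -> Housing = 1*5 = 5, Shaft = 1*4 = 4.
Iteration 2: components of {Housing,Shaft} -> Rod = 4*4 = 16.
Iteration 3: components of {Rod} -> Cap = 16*4 = 64.
Iteration 4: no further components; recursion stops.
Total rows emitted: 5.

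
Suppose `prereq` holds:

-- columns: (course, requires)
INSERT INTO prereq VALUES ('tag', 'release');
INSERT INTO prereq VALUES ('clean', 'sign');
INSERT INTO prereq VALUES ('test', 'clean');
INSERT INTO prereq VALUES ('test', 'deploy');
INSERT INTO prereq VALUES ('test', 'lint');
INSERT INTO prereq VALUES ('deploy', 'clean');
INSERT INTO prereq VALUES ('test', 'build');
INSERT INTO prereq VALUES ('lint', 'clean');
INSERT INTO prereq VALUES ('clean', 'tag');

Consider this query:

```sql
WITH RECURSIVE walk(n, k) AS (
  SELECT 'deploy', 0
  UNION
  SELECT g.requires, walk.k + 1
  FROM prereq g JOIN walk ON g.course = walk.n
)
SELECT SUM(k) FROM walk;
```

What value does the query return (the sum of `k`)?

Base: (deploy, k=0).
Iteration 1: edges from {deploy} -> (clean, k=1).
Iteration 2: edges from {clean} -> (sign, k=2), (tag, k=2).
Iteration 3: edges from {sign,tag} -> (release, k=3).
Iteration 4: no outgoing edges from {release}; recursion stops.
SUM(k) = 0 + 1 + 2 + 2 + 3 = 8.

8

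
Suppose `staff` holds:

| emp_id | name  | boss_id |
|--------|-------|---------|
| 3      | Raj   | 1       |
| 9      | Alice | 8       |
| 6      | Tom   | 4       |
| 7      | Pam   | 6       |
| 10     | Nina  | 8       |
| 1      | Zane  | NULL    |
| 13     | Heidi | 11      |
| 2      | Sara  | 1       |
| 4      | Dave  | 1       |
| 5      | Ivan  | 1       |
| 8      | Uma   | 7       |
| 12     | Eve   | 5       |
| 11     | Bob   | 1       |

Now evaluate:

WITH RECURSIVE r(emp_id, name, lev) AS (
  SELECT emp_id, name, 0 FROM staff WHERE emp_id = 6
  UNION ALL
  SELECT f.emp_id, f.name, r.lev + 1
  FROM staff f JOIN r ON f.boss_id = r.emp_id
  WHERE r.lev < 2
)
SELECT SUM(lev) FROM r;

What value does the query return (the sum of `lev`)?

Base: emp_id=6 (Tom) at lev 0.
Iteration 1: rows with boss_id in {6} -> Pam (id 7, lev 1).
Iteration 2: rows with boss_id in {7} -> Uma (id 8, lev 2).
Iteration 3: lev < 2 fails for all current rows; recursion stops.
SUM(lev) = 0 + 1 + 2 = 3.

3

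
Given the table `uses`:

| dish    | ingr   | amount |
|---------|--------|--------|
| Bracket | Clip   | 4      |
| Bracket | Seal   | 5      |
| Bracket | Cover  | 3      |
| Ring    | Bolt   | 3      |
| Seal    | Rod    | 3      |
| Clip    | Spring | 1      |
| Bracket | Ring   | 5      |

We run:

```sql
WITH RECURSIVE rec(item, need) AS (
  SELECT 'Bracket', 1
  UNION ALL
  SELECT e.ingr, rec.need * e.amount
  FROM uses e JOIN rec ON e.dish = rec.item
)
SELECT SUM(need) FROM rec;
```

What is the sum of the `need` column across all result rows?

Base: (Bracket, need=1).
Iteration 1: components of {Bracket} -> Clip = 1*4 = 4, Cover = 1*3 = 3, Ring = 1*5 = 5, Seal = 1*5 = 5.
Iteration 2: components of {Clip,Cover,Ring,Seal} -> Bolt = 5*3 = 15, Rod = 5*3 = 15, Spring = 4*1 = 4.
Iteration 3: no further components; recursion stops.
SUM(need) = 1 + 5 + 4 + 3 + 5 + 15 + 4 + 15 = 52.

52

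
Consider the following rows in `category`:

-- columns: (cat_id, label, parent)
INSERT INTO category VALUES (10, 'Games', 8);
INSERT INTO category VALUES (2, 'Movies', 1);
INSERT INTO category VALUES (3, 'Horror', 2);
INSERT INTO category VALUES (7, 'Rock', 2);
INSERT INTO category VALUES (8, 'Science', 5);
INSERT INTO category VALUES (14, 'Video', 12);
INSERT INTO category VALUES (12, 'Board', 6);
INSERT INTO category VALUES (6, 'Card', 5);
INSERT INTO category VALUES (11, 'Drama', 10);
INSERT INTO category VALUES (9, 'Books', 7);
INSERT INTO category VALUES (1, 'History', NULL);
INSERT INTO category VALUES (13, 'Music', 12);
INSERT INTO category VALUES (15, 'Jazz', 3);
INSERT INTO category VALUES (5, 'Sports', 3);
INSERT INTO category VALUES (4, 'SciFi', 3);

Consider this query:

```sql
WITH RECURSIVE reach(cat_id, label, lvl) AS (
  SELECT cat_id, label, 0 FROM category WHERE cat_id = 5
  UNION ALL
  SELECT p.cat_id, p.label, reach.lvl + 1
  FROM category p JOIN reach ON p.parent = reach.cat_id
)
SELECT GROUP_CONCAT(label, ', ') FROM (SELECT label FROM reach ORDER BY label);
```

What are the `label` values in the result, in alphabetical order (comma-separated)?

Board, Card, Drama, Games, Music, Science, Sports, Video

Base: cat_id=5 (Sports) at lvl 0.
Iteration 1: rows with parent in {5} -> Card (id 6, lvl 1), Science (id 8, lvl 1).
Iteration 2: rows with parent in {6,8} -> Games (id 10, lvl 2), Board (id 12, lvl 2).
Iteration 3: rows with parent in {10,12} -> Drama (id 11, lvl 3), Music (id 13, lvl 3), Video (id 14, lvl 3).
Iteration 4: no rows with parent in {11,13,14}; recursion stops.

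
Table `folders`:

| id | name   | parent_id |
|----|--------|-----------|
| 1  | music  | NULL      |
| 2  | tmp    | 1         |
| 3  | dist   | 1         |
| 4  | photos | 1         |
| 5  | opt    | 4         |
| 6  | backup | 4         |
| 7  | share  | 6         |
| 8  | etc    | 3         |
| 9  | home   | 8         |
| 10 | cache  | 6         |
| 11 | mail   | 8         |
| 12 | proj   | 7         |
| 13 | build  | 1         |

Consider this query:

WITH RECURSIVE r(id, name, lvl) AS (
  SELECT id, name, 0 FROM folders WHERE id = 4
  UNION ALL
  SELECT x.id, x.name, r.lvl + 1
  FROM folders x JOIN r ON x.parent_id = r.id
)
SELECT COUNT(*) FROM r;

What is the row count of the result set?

Base: id=4 (photos) at lvl 0.
Iteration 1: rows with parent_id in {4} -> opt (id 5, lvl 1), backup (id 6, lvl 1).
Iteration 2: rows with parent_id in {5,6} -> share (id 7, lvl 2), cache (id 10, lvl 2).
Iteration 3: rows with parent_id in {7,10} -> proj (id 12, lvl 3).
Iteration 4: no rows with parent_id in {12}; recursion stops.
Total rows emitted: 6.

6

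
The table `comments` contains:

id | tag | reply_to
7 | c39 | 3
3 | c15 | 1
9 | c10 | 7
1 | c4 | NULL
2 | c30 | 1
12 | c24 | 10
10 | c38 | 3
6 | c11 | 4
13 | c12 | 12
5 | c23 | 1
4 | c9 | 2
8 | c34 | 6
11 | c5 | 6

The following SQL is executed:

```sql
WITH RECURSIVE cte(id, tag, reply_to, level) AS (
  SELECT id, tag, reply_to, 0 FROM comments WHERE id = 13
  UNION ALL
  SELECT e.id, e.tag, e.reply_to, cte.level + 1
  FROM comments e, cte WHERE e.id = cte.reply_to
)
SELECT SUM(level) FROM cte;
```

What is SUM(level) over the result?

Base: id=13 (c12), reply_to=12, level 0.
Iteration 1: join on id=12 -> c24 (id 12, reply_to=10, level 1).
Iteration 2: join on id=10 -> c38 (id 10, reply_to=3, level 2).
Iteration 3: join on id=3 -> c15 (id 3, reply_to=1, level 3).
Iteration 4: join on id=1 -> c4 (id 1, reply_to=NULL, level 4).
Iteration 5: reply_to is NULL; no match; recursion stops.
SUM(level) = 0 + 1 + 2 + 3 + 4 = 10.

10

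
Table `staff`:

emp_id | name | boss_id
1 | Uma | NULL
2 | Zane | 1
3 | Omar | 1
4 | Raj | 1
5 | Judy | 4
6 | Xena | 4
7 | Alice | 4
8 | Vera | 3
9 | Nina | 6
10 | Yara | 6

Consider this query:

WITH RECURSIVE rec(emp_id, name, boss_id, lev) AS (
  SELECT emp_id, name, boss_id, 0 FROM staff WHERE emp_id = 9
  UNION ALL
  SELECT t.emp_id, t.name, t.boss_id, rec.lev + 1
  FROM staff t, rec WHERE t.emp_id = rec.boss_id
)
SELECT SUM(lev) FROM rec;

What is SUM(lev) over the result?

6

Base: emp_id=9 (Nina), boss_id=6, lev 0.
Iteration 1: join on emp_id=6 -> Xena (id 6, boss_id=4, lev 1).
Iteration 2: join on emp_id=4 -> Raj (id 4, boss_id=1, lev 2).
Iteration 3: join on emp_id=1 -> Uma (id 1, boss_id=NULL, lev 3).
Iteration 4: boss_id is NULL; no match; recursion stops.
SUM(lev) = 0 + 1 + 2 + 3 = 6.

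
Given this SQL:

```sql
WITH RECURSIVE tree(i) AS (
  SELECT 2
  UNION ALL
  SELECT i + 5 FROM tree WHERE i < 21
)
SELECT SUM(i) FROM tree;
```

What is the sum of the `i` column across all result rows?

60

Base: i=2.
Iteration 1: 2 < 21 holds -> i = 2 + 5 = 7.
Iteration 2: 7 < 21 holds -> i = 7 + 5 = 12.
Iteration 3: 12 < 21 holds -> i = 12 + 5 = 17.
Iteration 4: 17 < 21 holds -> i = 17 + 5 = 22.
Iteration 5: 22 < 21 fails; recursion stops.
SUM(i) = 2 + 7 + 12 + 17 + 22 = 60.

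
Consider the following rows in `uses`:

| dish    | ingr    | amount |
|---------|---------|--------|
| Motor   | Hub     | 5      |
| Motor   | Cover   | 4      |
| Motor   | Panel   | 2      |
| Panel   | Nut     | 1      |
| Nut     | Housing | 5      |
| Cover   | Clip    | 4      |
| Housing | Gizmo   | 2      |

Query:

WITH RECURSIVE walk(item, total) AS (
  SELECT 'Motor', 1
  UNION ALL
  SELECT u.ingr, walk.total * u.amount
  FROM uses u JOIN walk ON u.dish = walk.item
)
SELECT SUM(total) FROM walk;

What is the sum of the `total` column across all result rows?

Base: (Motor, total=1).
Iteration 1: components of {Motor} -> Cover = 1*4 = 4, Hub = 1*5 = 5, Panel = 1*2 = 2.
Iteration 2: components of {Cover,Hub,Panel} -> Clip = 4*4 = 16, Nut = 2*1 = 2.
Iteration 3: components of {Clip,Nut} -> Housing = 2*5 = 10.
Iteration 4: components of {Housing} -> Gizmo = 10*2 = 20.
Iteration 5: no further components; recursion stops.
SUM(total) = 1 + 5 + 4 + 2 + 16 + 2 + 10 + 20 = 60.

60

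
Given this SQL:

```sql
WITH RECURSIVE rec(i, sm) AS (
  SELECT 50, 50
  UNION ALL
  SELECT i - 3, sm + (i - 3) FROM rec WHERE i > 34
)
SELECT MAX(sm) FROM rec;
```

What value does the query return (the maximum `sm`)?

Base: i=50, sm=50.
Iteration 1: 50 > 34 holds -> i = 50 - 3 = 47, sm = 50 + 47 = 97.
Iteration 2: 47 > 34 holds -> i = 47 - 3 = 44, sm = 97 + 44 = 141.
Iteration 3: 44 > 34 holds -> i = 44 - 3 = 41, sm = 141 + 41 = 182.
Iteration 4: 41 > 34 holds -> i = 41 - 3 = 38, sm = 182 + 38 = 220.
Iteration 5: 38 > 34 holds -> i = 38 - 3 = 35, sm = 220 + 35 = 255.
Iteration 6: 35 > 34 holds -> i = 35 - 3 = 32, sm = 255 + 32 = 287.
Iteration 7: 32 > 34 fails; recursion stops.
sm values: 50, 97, 141, 182, 220, 255, 287; the maximum is 287.

287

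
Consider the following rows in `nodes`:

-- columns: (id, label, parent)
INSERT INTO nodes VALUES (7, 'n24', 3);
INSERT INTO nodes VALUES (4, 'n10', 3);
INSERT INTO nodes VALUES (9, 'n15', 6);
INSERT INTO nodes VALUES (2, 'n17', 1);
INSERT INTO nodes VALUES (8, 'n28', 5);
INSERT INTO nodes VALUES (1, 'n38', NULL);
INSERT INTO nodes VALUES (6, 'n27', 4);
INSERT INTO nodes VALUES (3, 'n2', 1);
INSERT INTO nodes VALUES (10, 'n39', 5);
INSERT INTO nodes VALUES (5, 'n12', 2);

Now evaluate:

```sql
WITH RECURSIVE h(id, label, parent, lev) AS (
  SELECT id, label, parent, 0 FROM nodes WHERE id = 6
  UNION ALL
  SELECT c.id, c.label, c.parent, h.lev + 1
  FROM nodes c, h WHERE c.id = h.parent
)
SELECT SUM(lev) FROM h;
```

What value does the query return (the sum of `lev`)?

Base: id=6 (n27), parent=4, lev 0.
Iteration 1: join on id=4 -> n10 (id 4, parent=3, lev 1).
Iteration 2: join on id=3 -> n2 (id 3, parent=1, lev 2).
Iteration 3: join on id=1 -> n38 (id 1, parent=NULL, lev 3).
Iteration 4: parent is NULL; no match; recursion stops.
SUM(lev) = 0 + 1 + 2 + 3 = 6.

6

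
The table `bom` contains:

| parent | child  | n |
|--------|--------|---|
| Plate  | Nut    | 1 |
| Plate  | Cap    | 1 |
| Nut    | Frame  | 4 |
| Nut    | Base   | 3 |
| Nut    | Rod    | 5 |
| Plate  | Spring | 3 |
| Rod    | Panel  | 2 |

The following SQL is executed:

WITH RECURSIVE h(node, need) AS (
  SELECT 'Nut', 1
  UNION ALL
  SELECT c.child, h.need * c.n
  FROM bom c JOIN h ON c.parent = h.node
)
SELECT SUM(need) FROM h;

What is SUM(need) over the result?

23

Base: (Nut, need=1).
Iteration 1: components of {Nut} -> Base = 1*3 = 3, Frame = 1*4 = 4, Rod = 1*5 = 5.
Iteration 2: components of {Base,Frame,Rod} -> Panel = 5*2 = 10.
Iteration 3: no further components; recursion stops.
SUM(need) = 1 + 4 + 3 + 5 + 10 = 23.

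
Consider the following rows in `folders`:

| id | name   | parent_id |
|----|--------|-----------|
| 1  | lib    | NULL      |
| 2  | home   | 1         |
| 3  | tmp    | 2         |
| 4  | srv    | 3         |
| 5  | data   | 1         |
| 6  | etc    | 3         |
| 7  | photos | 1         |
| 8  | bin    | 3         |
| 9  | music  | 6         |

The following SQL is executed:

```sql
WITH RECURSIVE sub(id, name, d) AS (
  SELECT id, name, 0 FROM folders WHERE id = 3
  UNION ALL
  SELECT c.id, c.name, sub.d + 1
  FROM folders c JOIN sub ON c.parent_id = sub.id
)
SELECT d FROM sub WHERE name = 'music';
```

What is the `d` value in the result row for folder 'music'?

2

Base: id=3 (tmp) at d 0.
Iteration 1: rows with parent_id in {3} -> srv (id 4, d 1), etc (id 6, d 1), bin (id 8, d 1).
Iteration 2: rows with parent_id in {4,6,8} -> music (id 9, d 2).
Iteration 3: no rows with parent_id in {9}; recursion stops.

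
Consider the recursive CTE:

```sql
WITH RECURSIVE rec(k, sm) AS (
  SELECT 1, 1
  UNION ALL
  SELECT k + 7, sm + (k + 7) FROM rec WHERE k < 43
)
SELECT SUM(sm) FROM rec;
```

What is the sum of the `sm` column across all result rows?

420

Base: k=1, sm=1.
Iteration 1: 1 < 43 holds -> k = 1 + 7 = 8, sm = 1 + 8 = 9.
Iteration 2: 8 < 43 holds -> k = 8 + 7 = 15, sm = 9 + 15 = 24.
Iteration 3: 15 < 43 holds -> k = 15 + 7 = 22, sm = 24 + 22 = 46.
Iteration 4: 22 < 43 holds -> k = 22 + 7 = 29, sm = 46 + 29 = 75.
Iteration 5: 29 < 43 holds -> k = 29 + 7 = 36, sm = 75 + 36 = 111.
Iteration 6: 36 < 43 holds -> k = 36 + 7 = 43, sm = 111 + 43 = 154.
Iteration 7: 43 < 43 fails; recursion stops.
SUM(sm) = 1 + 9 + 24 + 46 + 75 + 111 + 154 = 420.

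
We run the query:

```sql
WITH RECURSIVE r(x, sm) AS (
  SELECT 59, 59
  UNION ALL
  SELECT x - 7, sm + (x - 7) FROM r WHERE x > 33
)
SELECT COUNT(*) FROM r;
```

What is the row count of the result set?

Base: x=59, sm=59.
Iteration 1: 59 > 33 holds -> x = 59 - 7 = 52, sm = 59 + 52 = 111.
Iteration 2: 52 > 33 holds -> x = 52 - 7 = 45, sm = 111 + 45 = 156.
Iteration 3: 45 > 33 holds -> x = 45 - 7 = 38, sm = 156 + 38 = 194.
Iteration 4: 38 > 33 holds -> x = 38 - 7 = 31, sm = 194 + 31 = 225.
Iteration 5: 31 > 33 fails; recursion stops.
Total rows emitted: 5.

5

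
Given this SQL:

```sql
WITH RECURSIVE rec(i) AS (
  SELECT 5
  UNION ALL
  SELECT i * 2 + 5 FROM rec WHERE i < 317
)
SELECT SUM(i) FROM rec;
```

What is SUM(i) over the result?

1235

Base: i=5.
Iteration 1: 5 < 317 holds -> i = 5 * 2 + 5 = 15.
Iteration 2: 15 < 317 holds -> i = 15 * 2 + 5 = 35.
Iteration 3: 35 < 317 holds -> i = 35 * 2 + 5 = 75.
Iteration 4: 75 < 317 holds -> i = 75 * 2 + 5 = 155.
Iteration 5: 155 < 317 holds -> i = 155 * 2 + 5 = 315.
Iteration 6: 315 < 317 holds -> i = 315 * 2 + 5 = 635.
Iteration 7: 635 < 317 fails; recursion stops.
SUM(i) = 5 + 15 + 35 + 75 + 155 + 315 + 635 = 1235.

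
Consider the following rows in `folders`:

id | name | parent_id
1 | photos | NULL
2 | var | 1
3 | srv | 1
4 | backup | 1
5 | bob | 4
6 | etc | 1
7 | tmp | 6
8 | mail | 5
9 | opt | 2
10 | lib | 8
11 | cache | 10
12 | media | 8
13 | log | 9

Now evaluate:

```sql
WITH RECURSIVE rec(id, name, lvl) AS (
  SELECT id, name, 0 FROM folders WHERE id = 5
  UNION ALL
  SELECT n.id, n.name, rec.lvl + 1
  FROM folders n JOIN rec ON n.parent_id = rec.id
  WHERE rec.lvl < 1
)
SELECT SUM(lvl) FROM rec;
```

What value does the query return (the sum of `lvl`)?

Base: id=5 (bob) at lvl 0.
Iteration 1: rows with parent_id in {5} -> mail (id 8, lvl 1).
Iteration 2: lvl < 1 fails for all current rows; recursion stops.
SUM(lvl) = 0 + 1 = 1.

1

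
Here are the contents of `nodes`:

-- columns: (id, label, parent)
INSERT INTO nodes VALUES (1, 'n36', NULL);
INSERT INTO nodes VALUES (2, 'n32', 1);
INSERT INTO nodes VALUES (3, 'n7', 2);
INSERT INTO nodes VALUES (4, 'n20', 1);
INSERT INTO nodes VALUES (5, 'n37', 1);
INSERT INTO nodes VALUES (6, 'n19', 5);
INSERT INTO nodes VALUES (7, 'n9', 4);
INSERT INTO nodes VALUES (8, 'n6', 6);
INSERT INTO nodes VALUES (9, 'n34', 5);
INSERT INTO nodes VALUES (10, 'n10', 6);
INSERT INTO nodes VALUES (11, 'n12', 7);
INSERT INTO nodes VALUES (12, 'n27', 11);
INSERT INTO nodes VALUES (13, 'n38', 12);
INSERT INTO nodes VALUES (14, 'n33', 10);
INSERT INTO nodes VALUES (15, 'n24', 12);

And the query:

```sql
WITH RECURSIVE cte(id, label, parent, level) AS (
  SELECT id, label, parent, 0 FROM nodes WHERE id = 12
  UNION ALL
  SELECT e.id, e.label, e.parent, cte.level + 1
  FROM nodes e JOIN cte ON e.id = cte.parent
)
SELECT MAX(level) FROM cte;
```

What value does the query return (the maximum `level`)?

4

Base: id=12 (n27), parent=11, level 0.
Iteration 1: join on id=11 -> n12 (id 11, parent=7, level 1).
Iteration 2: join on id=7 -> n9 (id 7, parent=4, level 2).
Iteration 3: join on id=4 -> n20 (id 4, parent=1, level 3).
Iteration 4: join on id=1 -> n36 (id 1, parent=NULL, level 4).
Iteration 5: parent is NULL; no match; recursion stops.
level values: 0, 1, 2, 3, 4; the maximum is 4.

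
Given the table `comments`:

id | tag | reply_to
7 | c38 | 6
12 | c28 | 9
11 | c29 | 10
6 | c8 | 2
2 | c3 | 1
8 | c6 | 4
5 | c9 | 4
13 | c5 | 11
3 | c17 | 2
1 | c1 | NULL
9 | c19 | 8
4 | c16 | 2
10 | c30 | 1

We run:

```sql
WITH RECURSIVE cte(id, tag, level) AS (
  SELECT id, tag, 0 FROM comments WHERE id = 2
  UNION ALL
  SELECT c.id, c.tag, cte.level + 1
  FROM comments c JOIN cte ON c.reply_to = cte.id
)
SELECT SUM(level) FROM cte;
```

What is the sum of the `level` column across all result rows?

Base: id=2 (c3) at level 0.
Iteration 1: rows with reply_to in {2} -> c17 (id 3, level 1), c16 (id 4, level 1), c8 (id 6, level 1).
Iteration 2: rows with reply_to in {3,4,6} -> c9 (id 5, level 2), c38 (id 7, level 2), c6 (id 8, level 2).
Iteration 3: rows with reply_to in {5,7,8} -> c19 (id 9, level 3).
Iteration 4: rows with reply_to in {9} -> c28 (id 12, level 4).
Iteration 5: no rows with reply_to in {12}; recursion stops.
SUM(level) = 0 + 1 + 1 + 1 + 2 + 2 + 2 + 3 + 4 = 16.

16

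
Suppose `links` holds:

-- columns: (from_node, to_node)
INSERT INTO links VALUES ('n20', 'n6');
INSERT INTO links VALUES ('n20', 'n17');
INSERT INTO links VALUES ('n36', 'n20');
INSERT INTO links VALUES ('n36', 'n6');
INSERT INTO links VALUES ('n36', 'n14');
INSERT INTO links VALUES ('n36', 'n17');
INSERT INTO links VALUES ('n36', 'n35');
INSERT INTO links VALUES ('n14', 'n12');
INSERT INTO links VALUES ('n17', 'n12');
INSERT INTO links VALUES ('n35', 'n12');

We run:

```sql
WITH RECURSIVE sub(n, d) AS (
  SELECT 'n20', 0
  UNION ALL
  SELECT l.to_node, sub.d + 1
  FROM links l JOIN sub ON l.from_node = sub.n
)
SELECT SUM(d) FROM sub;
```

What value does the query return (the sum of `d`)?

Base: (n20, d=0).
Iteration 1: edges from {n20} -> (n17, d=1), (n6, d=1).
Iteration 2: edges from {n17,n6} -> (n12, d=2).
Iteration 3: no outgoing edges from {n12}; recursion stops.
SUM(d) = 0 + 1 + 1 + 2 = 4.

4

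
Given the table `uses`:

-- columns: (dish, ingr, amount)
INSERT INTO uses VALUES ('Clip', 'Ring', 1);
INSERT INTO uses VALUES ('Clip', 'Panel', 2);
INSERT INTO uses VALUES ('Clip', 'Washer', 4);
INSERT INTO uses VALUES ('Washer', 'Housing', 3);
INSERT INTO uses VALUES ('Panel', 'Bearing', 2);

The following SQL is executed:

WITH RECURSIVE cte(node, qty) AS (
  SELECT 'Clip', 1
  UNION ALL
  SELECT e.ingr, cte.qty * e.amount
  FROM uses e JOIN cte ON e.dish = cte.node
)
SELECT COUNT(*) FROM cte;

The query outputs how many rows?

Base: (Clip, qty=1).
Iteration 1: components of {Clip} -> Panel = 1*2 = 2, Ring = 1*1 = 1, Washer = 1*4 = 4.
Iteration 2: components of {Panel,Ring,Washer} -> Bearing = 2*2 = 4, Housing = 4*3 = 12.
Iteration 3: no further components; recursion stops.
Total rows emitted: 6.

6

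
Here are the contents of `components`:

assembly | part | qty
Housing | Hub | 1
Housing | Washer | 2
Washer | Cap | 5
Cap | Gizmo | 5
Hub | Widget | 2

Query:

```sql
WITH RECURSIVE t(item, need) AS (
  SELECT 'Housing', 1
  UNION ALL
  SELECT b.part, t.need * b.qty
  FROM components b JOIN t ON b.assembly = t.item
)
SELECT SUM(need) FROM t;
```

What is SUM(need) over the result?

Base: (Housing, need=1).
Iteration 1: components of {Housing} -> Hub = 1*1 = 1, Washer = 1*2 = 2.
Iteration 2: components of {Hub,Washer} -> Cap = 2*5 = 10, Widget = 1*2 = 2.
Iteration 3: components of {Cap,Widget} -> Gizmo = 10*5 = 50.
Iteration 4: no further components; recursion stops.
SUM(need) = 1 + 1 + 2 + 2 + 10 + 50 = 66.

66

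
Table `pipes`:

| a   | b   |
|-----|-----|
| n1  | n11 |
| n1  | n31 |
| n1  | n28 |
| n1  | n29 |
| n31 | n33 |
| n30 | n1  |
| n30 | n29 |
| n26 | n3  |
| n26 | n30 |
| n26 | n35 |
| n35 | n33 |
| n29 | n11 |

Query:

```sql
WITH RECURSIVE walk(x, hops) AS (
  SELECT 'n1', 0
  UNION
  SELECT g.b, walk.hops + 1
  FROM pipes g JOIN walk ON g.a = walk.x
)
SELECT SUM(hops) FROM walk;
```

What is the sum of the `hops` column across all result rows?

8

Base: (n1, hops=0).
Iteration 1: edges from {n1} -> (n11, hops=1), (n28, hops=1), (n29, hops=1), (n31, hops=1).
Iteration 2: edges from {n11,n28,n29,n31} -> (n11, hops=2), (n33, hops=2).
Iteration 3: no outgoing edges from {n11,n33}; recursion stops.
SUM(hops) = 0 + 1 + 1 + 1 + 1 + 2 + 2 = 8.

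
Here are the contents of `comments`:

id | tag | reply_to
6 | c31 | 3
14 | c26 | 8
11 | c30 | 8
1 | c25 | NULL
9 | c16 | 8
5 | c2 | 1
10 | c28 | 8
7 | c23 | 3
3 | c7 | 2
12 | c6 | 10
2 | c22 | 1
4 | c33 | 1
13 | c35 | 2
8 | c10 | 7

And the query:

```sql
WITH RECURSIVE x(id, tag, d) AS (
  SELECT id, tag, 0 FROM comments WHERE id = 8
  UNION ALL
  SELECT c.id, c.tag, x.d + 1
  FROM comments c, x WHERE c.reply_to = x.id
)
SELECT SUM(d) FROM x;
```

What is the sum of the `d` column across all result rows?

6

Base: id=8 (c10) at d 0.
Iteration 1: rows with reply_to in {8} -> c16 (id 9, d 1), c28 (id 10, d 1), c30 (id 11, d 1), c26 (id 14, d 1).
Iteration 2: rows with reply_to in {9,10,11,14} -> c6 (id 12, d 2).
Iteration 3: no rows with reply_to in {12}; recursion stops.
SUM(d) = 0 + 1 + 1 + 1 + 1 + 2 = 6.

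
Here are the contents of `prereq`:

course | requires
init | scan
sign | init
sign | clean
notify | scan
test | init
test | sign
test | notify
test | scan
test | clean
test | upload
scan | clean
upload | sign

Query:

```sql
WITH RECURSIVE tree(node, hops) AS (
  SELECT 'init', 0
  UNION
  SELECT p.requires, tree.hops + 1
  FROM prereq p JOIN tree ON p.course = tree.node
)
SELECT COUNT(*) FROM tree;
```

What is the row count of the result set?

3

Base: (init, hops=0).
Iteration 1: edges from {init} -> (scan, hops=1).
Iteration 2: edges from {scan} -> (clean, hops=2).
Iteration 3: no outgoing edges from {clean}; recursion stops.
Total rows emitted: 3.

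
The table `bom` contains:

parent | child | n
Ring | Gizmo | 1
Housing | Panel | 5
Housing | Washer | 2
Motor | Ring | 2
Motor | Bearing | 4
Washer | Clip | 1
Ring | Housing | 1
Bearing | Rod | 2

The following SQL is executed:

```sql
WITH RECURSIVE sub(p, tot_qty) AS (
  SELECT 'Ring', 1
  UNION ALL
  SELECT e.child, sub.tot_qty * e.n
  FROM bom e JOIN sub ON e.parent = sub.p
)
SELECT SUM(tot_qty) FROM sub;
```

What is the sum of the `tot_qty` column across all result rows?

12

Base: (Ring, tot_qty=1).
Iteration 1: components of {Ring} -> Gizmo = 1*1 = 1, Housing = 1*1 = 1.
Iteration 2: components of {Gizmo,Housing} -> Panel = 1*5 = 5, Washer = 1*2 = 2.
Iteration 3: components of {Panel,Washer} -> Clip = 2*1 = 2.
Iteration 4: no further components; recursion stops.
SUM(tot_qty) = 1 + 1 + 1 + 5 + 2 + 2 = 12.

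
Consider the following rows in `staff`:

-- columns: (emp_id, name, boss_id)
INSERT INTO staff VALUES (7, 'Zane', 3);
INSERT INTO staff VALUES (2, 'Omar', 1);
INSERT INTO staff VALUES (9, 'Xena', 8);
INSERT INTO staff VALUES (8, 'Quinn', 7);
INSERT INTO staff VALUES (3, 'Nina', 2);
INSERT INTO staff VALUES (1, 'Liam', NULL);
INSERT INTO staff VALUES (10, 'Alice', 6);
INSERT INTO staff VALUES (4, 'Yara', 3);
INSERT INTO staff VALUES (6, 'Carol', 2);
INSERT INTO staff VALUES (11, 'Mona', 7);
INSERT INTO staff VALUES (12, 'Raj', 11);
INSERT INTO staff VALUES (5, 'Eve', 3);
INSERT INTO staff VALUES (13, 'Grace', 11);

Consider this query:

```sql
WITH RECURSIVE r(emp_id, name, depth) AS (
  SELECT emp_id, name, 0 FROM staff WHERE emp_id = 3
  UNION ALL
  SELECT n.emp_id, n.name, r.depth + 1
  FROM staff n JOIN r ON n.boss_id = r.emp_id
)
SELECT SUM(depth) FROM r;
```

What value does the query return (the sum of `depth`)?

Base: emp_id=3 (Nina) at depth 0.
Iteration 1: rows with boss_id in {3} -> Yara (id 4, depth 1), Eve (id 5, depth 1), Zane (id 7, depth 1).
Iteration 2: rows with boss_id in {4,5,7} -> Quinn (id 8, depth 2), Mona (id 11, depth 2).
Iteration 3: rows with boss_id in {8,11} -> Xena (id 9, depth 3), Raj (id 12, depth 3), Grace (id 13, depth 3).
Iteration 4: no rows with boss_id in {9,12,13}; recursion stops.
SUM(depth) = 0 + 1 + 1 + 1 + 2 + 2 + 3 + 3 + 3 = 16.

16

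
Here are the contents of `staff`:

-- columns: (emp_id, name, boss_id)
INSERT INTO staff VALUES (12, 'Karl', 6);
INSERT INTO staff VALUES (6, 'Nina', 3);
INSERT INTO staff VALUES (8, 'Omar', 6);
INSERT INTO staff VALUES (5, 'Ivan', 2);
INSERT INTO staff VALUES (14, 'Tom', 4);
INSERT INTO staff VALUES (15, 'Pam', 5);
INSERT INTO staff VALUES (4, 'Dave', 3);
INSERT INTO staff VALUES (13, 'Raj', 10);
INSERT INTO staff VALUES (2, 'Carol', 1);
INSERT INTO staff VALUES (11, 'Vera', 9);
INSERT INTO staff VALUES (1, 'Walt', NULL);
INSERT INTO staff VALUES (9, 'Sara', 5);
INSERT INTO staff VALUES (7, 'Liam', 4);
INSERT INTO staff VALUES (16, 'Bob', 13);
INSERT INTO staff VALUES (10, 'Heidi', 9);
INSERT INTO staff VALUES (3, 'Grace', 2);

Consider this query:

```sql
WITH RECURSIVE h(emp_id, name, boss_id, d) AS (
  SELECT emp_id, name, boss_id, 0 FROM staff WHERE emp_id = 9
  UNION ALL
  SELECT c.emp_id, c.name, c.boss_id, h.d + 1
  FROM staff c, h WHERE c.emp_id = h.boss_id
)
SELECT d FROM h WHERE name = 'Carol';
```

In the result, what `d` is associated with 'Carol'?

Base: emp_id=9 (Sara), boss_id=5, d 0.
Iteration 1: join on emp_id=5 -> Ivan (id 5, boss_id=2, d 1).
Iteration 2: join on emp_id=2 -> Carol (id 2, boss_id=1, d 2).
Iteration 3: join on emp_id=1 -> Walt (id 1, boss_id=NULL, d 3).
Iteration 4: boss_id is NULL; no match; recursion stops.

2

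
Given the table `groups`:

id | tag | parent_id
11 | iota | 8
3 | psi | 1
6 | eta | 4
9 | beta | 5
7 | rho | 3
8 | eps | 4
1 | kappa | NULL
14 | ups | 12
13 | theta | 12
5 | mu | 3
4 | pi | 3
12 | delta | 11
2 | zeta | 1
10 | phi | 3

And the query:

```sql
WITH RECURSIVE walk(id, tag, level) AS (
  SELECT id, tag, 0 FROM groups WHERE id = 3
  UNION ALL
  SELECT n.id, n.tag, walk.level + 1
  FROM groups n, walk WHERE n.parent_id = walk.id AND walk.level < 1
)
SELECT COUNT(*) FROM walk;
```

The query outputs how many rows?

5

Base: id=3 (psi) at level 0.
Iteration 1: rows with parent_id in {3} -> pi (id 4, level 1), mu (id 5, level 1), rho (id 7, level 1), phi (id 10, level 1).
Iteration 2: level < 1 fails for all current rows; recursion stops.
Total rows emitted: 5.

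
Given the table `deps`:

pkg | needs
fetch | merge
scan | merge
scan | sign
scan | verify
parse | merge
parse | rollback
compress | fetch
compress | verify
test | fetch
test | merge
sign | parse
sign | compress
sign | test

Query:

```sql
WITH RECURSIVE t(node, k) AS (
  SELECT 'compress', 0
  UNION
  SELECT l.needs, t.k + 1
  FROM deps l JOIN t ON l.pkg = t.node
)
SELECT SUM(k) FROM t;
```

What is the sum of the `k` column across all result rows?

Base: (compress, k=0).
Iteration 1: edges from {compress} -> (fetch, k=1), (verify, k=1).
Iteration 2: edges from {fetch,verify} -> (merge, k=2).
Iteration 3: no outgoing edges from {merge}; recursion stops.
SUM(k) = 0 + 1 + 1 + 2 = 4.

4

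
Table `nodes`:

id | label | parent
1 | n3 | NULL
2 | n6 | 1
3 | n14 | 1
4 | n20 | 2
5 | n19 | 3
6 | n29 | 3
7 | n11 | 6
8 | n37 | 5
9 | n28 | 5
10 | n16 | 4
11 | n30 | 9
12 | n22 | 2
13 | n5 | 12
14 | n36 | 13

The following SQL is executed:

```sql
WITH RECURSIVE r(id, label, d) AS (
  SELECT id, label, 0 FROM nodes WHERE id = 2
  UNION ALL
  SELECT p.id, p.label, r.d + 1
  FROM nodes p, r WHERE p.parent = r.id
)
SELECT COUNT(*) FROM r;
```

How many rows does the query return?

6

Base: id=2 (n6) at d 0.
Iteration 1: rows with parent in {2} -> n20 (id 4, d 1), n22 (id 12, d 1).
Iteration 2: rows with parent in {4,12} -> n16 (id 10, d 2), n5 (id 13, d 2).
Iteration 3: rows with parent in {10,13} -> n36 (id 14, d 3).
Iteration 4: no rows with parent in {14}; recursion stops.
Total rows emitted: 6.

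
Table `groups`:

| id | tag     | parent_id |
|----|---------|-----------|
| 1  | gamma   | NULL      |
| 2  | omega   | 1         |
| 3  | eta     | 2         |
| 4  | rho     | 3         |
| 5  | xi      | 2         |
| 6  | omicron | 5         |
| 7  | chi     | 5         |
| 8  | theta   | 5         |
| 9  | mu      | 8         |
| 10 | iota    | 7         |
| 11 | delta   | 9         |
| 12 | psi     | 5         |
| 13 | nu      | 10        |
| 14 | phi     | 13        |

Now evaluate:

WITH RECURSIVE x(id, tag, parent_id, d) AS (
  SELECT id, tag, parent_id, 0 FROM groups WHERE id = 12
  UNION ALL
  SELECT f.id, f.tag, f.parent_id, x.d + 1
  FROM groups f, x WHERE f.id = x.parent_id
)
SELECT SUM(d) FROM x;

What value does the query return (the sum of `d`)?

6

Base: id=12 (psi), parent_id=5, d 0.
Iteration 1: join on id=5 -> xi (id 5, parent_id=2, d 1).
Iteration 2: join on id=2 -> omega (id 2, parent_id=1, d 2).
Iteration 3: join on id=1 -> gamma (id 1, parent_id=NULL, d 3).
Iteration 4: parent_id is NULL; no match; recursion stops.
SUM(d) = 0 + 1 + 2 + 3 = 6.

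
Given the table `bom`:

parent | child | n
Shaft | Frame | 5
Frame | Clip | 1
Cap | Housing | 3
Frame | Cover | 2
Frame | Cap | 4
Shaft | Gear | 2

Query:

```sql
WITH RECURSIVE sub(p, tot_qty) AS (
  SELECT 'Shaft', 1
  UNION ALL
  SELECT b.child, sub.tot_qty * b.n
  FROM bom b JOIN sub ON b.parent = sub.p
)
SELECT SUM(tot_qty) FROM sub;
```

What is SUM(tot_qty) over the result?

Base: (Shaft, tot_qty=1).
Iteration 1: components of {Shaft} -> Frame = 1*5 = 5, Gear = 1*2 = 2.
Iteration 2: components of {Frame,Gear} -> Cap = 5*4 = 20, Clip = 5*1 = 5, Cover = 5*2 = 10.
Iteration 3: components of {Cap,Clip,Cover} -> Housing = 20*3 = 60.
Iteration 4: no further components; recursion stops.
SUM(tot_qty) = 1 + 5 + 2 + 10 + 20 + 5 + 60 = 103.

103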